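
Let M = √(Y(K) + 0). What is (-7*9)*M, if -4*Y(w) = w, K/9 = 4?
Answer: -189*I ≈ -189.0*I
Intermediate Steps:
K = 36 (K = 9*4 = 36)
Y(w) = -w/4
M = 3*I (M = √(-¼*36 + 0) = √(-9 + 0) = √(-9) = 3*I ≈ 3.0*I)
(-7*9)*M = (-7*9)*(3*I) = -189*I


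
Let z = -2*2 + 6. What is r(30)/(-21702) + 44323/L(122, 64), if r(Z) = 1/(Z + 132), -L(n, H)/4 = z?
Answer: -38956858715/7031448 ≈ -5540.4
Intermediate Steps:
z = 2 (z = -4 + 6 = 2)
L(n, H) = -8 (L(n, H) = -4*2 = -8)
r(Z) = 1/(132 + Z)
r(30)/(-21702) + 44323/L(122, 64) = 1/((132 + 30)*(-21702)) + 44323/(-8) = -1/21702/162 + 44323*(-⅛) = (1/162)*(-1/21702) - 44323/8 = -1/3515724 - 44323/8 = -38956858715/7031448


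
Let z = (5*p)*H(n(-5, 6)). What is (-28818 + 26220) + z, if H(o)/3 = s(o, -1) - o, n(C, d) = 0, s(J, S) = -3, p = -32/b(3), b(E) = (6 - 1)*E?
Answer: -2502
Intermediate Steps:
b(E) = 5*E
p = -32/15 (p = -32/(5*3) = -32/15 ≈ -2.1333)
H(o) = -9 - 3*o (H(o) = 3*(-3 - o) = -9 - 3*o)
z = 96 (z = (5*(-32/15))*(-9 - 3*0) = -32*(-9 + 0)/3 = -32/3*(-9) = 96)
(-28818 + 26220) + z = (-28818 + 26220) + 96 = -2598 + 96 = -2502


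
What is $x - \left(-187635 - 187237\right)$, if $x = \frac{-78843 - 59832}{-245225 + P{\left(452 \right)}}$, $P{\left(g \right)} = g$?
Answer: $\frac{30586227577}{81591} \approx 3.7487 \cdot 10^{5}$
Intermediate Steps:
$x = \frac{46225}{81591}$ ($x = \frac{-78843 - 59832}{-245225 + 452} = - \frac{138675}{-244773} = \left(-138675\right) \left(- \frac{1}{244773}\right) = \frac{46225}{81591} \approx 0.56655$)
$x - \left(-187635 - 187237\right) = \frac{46225}{81591} - \left(-187635 - 187237\right) = \frac{46225}{81591} - -374872 = \frac{46225}{81591} + 374872 = \frac{30586227577}{81591}$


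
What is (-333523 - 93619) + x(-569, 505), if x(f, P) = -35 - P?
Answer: -427682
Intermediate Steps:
(-333523 - 93619) + x(-569, 505) = (-333523 - 93619) + (-35 - 1*505) = -427142 + (-35 - 505) = -427142 - 540 = -427682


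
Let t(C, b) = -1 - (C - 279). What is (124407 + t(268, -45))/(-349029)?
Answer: -124417/349029 ≈ -0.35647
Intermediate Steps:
t(C, b) = 278 - C (t(C, b) = -1 - (-279 + C) = -1 + (279 - C) = 278 - C)
(124407 + t(268, -45))/(-349029) = (124407 + (278 - 1*268))/(-349029) = (124407 + (278 - 268))*(-1/349029) = (124407 + 10)*(-1/349029) = 124417*(-1/349029) = -124417/349029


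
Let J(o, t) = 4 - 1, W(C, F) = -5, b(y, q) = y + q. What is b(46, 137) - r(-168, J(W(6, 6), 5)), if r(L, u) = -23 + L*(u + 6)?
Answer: 1718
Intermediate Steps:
b(y, q) = q + y
J(o, t) = 3
r(L, u) = -23 + L*(6 + u)
b(46, 137) - r(-168, J(W(6, 6), 5)) = (137 + 46) - (-23 + 6*(-168) - 168*3) = 183 - (-23 - 1008 - 504) = 183 - 1*(-1535) = 183 + 1535 = 1718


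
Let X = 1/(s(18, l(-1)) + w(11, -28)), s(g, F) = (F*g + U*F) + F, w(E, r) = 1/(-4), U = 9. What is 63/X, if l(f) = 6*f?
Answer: -42399/4 ≈ -10600.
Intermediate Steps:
w(E, r) = -1/4
s(g, F) = 10*F + F*g (s(g, F) = (F*g + 9*F) + F = (9*F + F*g) + F = 10*F + F*g)
X = -4/673 (X = 1/((6*(-1))*(10 + 18) - 1/4) = 1/(-6*28 - 1/4) = 1/(-168 - 1/4) = 1/(-673/4) = -4/673 ≈ -0.0059435)
63/X = 63/(-4/673) = 63*(-673/4) = -42399/4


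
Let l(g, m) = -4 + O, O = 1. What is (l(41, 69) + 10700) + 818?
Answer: 11515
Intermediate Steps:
l(g, m) = -3 (l(g, m) = -4 + 1 = -3)
(l(41, 69) + 10700) + 818 = (-3 + 10700) + 818 = 10697 + 818 = 11515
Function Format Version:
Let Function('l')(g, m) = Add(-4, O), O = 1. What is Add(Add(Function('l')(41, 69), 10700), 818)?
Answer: 11515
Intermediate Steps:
Function('l')(g, m) = -3 (Function('l')(g, m) = Add(-4, 1) = -3)
Add(Add(Function('l')(41, 69), 10700), 818) = Add(Add(-3, 10700), 818) = Add(10697, 818) = 11515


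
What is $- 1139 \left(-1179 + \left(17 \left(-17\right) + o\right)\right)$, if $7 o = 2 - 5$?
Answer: $\frac{11707781}{7} \approx 1.6725 \cdot 10^{6}$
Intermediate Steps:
$o = - \frac{3}{7}$ ($o = \frac{2 - 5}{7} = \frac{1}{7} \left(-3\right) = - \frac{3}{7} \approx -0.42857$)
$- 1139 \left(-1179 + \left(17 \left(-17\right) + o\right)\right) = - 1139 \left(-1179 + \left(17 \left(-17\right) - \frac{3}{7}\right)\right) = - 1139 \left(-1179 - \frac{2026}{7}\right) = \left(-1139\right) \left(- \frac{10279}{7}\right) = \frac{11707781}{7}$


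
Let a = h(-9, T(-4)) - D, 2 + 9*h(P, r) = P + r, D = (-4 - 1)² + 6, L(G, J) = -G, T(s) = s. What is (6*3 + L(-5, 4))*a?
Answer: -2254/3 ≈ -751.33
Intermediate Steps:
D = 31 (D = (-5)² + 6 = 25 + 6 = 31)
h(P, r) = -2/9 + P/9 + r/9 (h(P, r) = -2/9 + (P + r)/9 = -2/9 + (P/9 + r/9) = -2/9 + P/9 + r/9)
a = -98/3 (a = (-2/9 + (⅑)*(-9) + (⅑)*(-4)) - 1*31 = (-2/9 - 1 - 4/9) - 31 = -5/3 - 31 = -98/3 ≈ -32.667)
(6*3 + L(-5, 4))*a = (6*3 - 1*(-5))*(-98/3) = (18 + 5)*(-98/3) = 23*(-98/3) = -2254/3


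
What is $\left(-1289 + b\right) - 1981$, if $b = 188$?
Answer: $-3082$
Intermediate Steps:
$\left(-1289 + b\right) - 1981 = \left(-1289 + 188\right) - 1981 = -1101 - 1981 = -3082$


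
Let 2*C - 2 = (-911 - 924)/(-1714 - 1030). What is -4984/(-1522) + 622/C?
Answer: 2615949812/5572803 ≈ 469.41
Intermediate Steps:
C = 7323/5488 (C = 1 + ((-911 - 924)/(-1714 - 1030))/2 = 1 + (-1835/(-2744))/2 = 1 + (-1835*(-1/2744))/2 = 1 + (½)*(1835/2744) = 1 + 1835/5488 = 7323/5488 ≈ 1.3344)
-4984/(-1522) + 622/C = -4984/(-1522) + 622/(7323/5488) = -4984*(-1/1522) + 622*(5488/7323) = 2492/761 + 3413536/7323 = 2615949812/5572803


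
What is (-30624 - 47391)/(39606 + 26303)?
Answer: -78015/65909 ≈ -1.1837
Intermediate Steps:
(-30624 - 47391)/(39606 + 26303) = -78015/65909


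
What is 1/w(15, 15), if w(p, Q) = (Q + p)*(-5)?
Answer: -1/150 ≈ -0.0066667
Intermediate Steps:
w(p, Q) = -5*Q - 5*p
1/w(15, 15) = 1/(-5*15 - 5*15) = 1/(-75 - 75) = 1/(-150) = -1/150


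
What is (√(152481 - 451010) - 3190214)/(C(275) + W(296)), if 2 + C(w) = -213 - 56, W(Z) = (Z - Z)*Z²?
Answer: 3190214/271 - I*√298529/271 ≈ 11772.0 - 2.0162*I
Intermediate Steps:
W(Z) = 0 (W(Z) = 0*Z² = 0)
C(w) = -271 (C(w) = -2 + (-213 - 56) = -2 - 269 = -271)
(√(152481 - 451010) - 3190214)/(C(275) + W(296)) = (√(152481 - 451010) - 3190214)/(-271 + 0) = (√(-298529) - 3190214)/(-271) = (I*√298529 - 3190214)*(-1/271) = (-3190214 + I*√298529)*(-1/271) = 3190214/271 - I*√298529/271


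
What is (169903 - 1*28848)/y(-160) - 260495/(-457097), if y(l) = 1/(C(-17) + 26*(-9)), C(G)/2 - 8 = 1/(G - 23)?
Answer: -56235806837607/1828388 ≈ -3.0757e+7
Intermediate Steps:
C(G) = 16 + 2/(-23 + G) (C(G) = 16 + 2/(G - 23) = 16 + 2/(-23 + G))
y(l) = -20/4361 (y(l) = 1/(2*(-183 + 8*(-17))/(-23 - 17) + 26*(-9)) = 1/(2*(-183 - 136)/(-40) - 234) = 1/(2*(-1/40)*(-319) - 234) = 1/(319/20 - 234) = 1/(-4361/20) = -20/4361)
(169903 - 1*28848)/y(-160) - 260495/(-457097) = (169903 - 1*28848)/(-20/4361) - 260495/(-457097) = (169903 - 28848)*(-4361/20) - 260495*(-1/457097) = 141055*(-4361/20) + 260495/457097 = -123028171/4 + 260495/457097 = -56235806837607/1828388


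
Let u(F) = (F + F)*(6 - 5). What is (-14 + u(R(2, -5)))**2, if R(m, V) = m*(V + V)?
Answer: 2916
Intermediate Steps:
R(m, V) = 2*V*m (R(m, V) = m*(2*V) = 2*V*m)
u(F) = 2*F (u(F) = (2*F)*1 = 2*F)
(-14 + u(R(2, -5)))**2 = (-14 + 2*(2*(-5)*2))**2 = (-14 + 2*(-20))**2 = (-14 - 40)**2 = (-54)**2 = 2916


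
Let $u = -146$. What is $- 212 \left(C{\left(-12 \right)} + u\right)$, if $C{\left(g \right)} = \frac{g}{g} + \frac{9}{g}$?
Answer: $30899$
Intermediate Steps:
$C{\left(g \right)} = 1 + \frac{9}{g}$
$- 212 \left(C{\left(-12 \right)} + u\right) = - 212 \left(\frac{9 - 12}{-12} - 146\right) = - 212 \left(\left(- \frac{1}{12}\right) \left(-3\right) - 146\right) = - 212 \left(\frac{1}{4} - 146\right) = \left(-212\right) \left(- \frac{583}{4}\right) = 30899$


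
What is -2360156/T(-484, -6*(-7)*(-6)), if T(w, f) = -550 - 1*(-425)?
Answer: 2360156/125 ≈ 18881.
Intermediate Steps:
T(w, f) = -125 (T(w, f) = -550 + 425 = -125)
-2360156/T(-484, -6*(-7)*(-6)) = -2360156/(-125) = -2360156*(-1/125) = 2360156/125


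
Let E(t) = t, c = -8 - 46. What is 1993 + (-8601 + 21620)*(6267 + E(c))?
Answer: 80889040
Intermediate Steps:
c = -54
1993 + (-8601 + 21620)*(6267 + E(c)) = 1993 + (-8601 + 21620)*(6267 - 54) = 1993 + 13019*6213 = 1993 + 80887047 = 80889040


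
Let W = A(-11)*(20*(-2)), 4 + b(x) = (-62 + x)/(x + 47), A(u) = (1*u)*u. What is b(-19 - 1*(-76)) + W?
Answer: -503781/104 ≈ -4844.0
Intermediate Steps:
A(u) = u² (A(u) = u*u = u²)
b(x) = -4 + (-62 + x)/(47 + x) (b(x) = -4 + (-62 + x)/(x + 47) = -4 + (-62 + x)/(47 + x))
W = -4840 (W = (-11)²*(20*(-2)) = 121*(-40) = -4840)
b(-19 - 1*(-76)) + W = (-250 - 3*(-19 - 1*(-76)))/(47 + (-19 - 1*(-76))) - 4840 = (-250 - 3*(-19 + 76))/(47 + (-19 + 76)) - 4840 = (-250 - 3*57)/(47 + 57) - 4840 = (-250 - 171)/104 - 4840 = (1/104)*(-421) - 4840 = -421/104 - 4840 = -503781/104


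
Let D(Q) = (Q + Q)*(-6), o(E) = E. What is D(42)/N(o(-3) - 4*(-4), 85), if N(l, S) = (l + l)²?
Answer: -126/169 ≈ -0.74556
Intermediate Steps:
D(Q) = -12*Q (D(Q) = (2*Q)*(-6) = -12*Q)
N(l, S) = 4*l² (N(l, S) = (2*l)² = 4*l²)
D(42)/N(o(-3) - 4*(-4), 85) = (-12*42)/((4*(-3 - 4*(-4))²)) = -504*1/(4*(-3 + 16)²) = -504/(4*13²) = -504/(4*169) = -504/676 = -504*1/676 = -126/169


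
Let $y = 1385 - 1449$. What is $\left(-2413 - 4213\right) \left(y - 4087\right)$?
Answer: $27504526$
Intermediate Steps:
$y = -64$ ($y = 1385 - 1449 = -64$)
$\left(-2413 - 4213\right) \left(y - 4087\right) = \left(-2413 - 4213\right) \left(-64 - 4087\right) = \left(-6626\right) \left(-4151\right) = 27504526$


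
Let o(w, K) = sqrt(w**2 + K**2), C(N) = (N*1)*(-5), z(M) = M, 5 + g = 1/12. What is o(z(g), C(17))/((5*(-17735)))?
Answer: -sqrt(1043881)/1064100 ≈ -0.00096016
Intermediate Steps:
g = -59/12 (g = -5 + 1/12 = -59/12 ≈ -4.9167)
C(N) = -5*N (C(N) = N*(-5) = -5*N)
o(w, K) = sqrt(K**2 + w**2)
o(z(g), C(17))/((5*(-17735))) = sqrt((-5*17)**2 + (-59/12)**2)/((5*(-17735))) = sqrt((-85)**2 + 3481/144)/(-88675) = sqrt(7225 + 3481/144)*(-1/88675) = sqrt(1043881/144)*(-1/88675) = (sqrt(1043881)/12)*(-1/88675) = -sqrt(1043881)/1064100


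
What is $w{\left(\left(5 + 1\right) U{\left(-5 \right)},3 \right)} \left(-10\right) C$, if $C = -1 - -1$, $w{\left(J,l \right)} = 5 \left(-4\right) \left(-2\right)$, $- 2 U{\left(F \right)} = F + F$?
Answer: $0$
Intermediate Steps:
$U{\left(F \right)} = - F$ ($U{\left(F \right)} = - \frac{F + F}{2} = - \frac{2 F}{2} = - F$)
$w{\left(J,l \right)} = 40$ ($w{\left(J,l \right)} = \left(-20\right) \left(-2\right) = 40$)
$C = 0$ ($C = -1 + 1 = 0$)
$w{\left(\left(5 + 1\right) U{\left(-5 \right)},3 \right)} \left(-10\right) C = 40 \left(-10\right) 0 = \left(-400\right) 0 = 0$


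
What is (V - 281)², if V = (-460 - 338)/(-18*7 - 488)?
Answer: 7373313424/94249 ≈ 78232.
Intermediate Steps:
V = 399/307 (V = -798/(-126 - 488) = -798/(-614) = -798*(-1/614) = 399/307 ≈ 1.2997)
(V - 281)² = (399/307 - 281)² = (-85868/307)² = 7373313424/94249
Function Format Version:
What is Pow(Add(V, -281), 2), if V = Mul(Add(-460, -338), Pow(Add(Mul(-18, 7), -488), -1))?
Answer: Rational(7373313424, 94249) ≈ 78232.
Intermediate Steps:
V = Rational(399, 307) (V = Mul(-798, Pow(Add(-126, -488), -1)) = Mul(-798, Pow(-614, -1)) = Mul(-798, Rational(-1, 614)) = Rational(399, 307) ≈ 1.2997)
Pow(Add(V, -281), 2) = Pow(Add(Rational(399, 307), -281), 2) = Pow(Rational(-85868, 307), 2) = Rational(7373313424, 94249)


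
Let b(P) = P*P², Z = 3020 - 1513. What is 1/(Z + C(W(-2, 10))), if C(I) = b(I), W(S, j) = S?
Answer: 1/1499 ≈ 0.00066711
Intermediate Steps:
Z = 1507
b(P) = P³
C(I) = I³
1/(Z + C(W(-2, 10))) = 1/(1507 + (-2)³) = 1/(1507 - 8) = 1/1499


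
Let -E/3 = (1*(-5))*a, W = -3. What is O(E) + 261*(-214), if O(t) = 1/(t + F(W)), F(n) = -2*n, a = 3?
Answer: -2848553/51 ≈ -55854.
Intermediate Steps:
E = 45 (E = -3*1*(-5)*3 = -(-15)*3 = -3*(-15) = 45)
O(t) = 1/(6 + t) (O(t) = 1/(t - 2*(-3)) = 1/(t + 6) = 1/(6 + t))
O(E) + 261*(-214) = 1/(6 + 45) + 261*(-214) = 1/51 - 55854 = -2848553/51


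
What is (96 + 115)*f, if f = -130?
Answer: -27430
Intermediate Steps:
(96 + 115)*f = (96 + 115)*(-130) = 211*(-130) = -27430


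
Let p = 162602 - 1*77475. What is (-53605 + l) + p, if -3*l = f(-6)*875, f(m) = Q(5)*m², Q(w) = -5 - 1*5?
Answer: 136522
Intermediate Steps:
Q(w) = -10 (Q(w) = -5 - 5 = -10)
p = 85127 (p = 162602 - 77475 = 85127)
f(m) = -10*m²
l = 105000 (l = -(-10*(-6)²)*875/3 = -(-10*36)*875/3 = -(-120)*875 = -⅓*(-315000) = 105000)
(-53605 + l) + p = (-53605 + 105000) + 85127 = 51395 + 85127 = 136522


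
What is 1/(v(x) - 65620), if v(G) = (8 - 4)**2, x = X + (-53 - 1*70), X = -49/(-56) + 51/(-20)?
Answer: -1/65604 ≈ -1.5243e-5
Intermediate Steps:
X = -67/40 (X = -49*(-1/56) + 51*(-1/20) = 7/8 - 51/20 = -67/40 ≈ -1.6750)
x = -4987/40 (x = -67/40 + (-53 - 1*70) = -67/40 + (-53 - 70) = -67/40 - 123 = -4987/40 ≈ -124.68)
v(G) = 16 (v(G) = 4**2 = 16)
1/(v(x) - 65620) = 1/(16 - 65620) = 1/(-65604) = -1/65604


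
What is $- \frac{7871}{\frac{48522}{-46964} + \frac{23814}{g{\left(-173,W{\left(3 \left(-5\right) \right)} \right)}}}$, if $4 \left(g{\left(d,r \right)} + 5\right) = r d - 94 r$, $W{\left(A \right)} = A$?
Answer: $- \frac{736534885670}{2140121307} \approx -344.16$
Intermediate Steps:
$g{\left(d,r \right)} = -5 - \frac{47 r}{2} + \frac{d r}{4}$ ($g{\left(d,r \right)} = -5 + \frac{r d - 94 r}{4} = -5 + \frac{d r - 94 r}{4} = -5 + \frac{- 94 r + d r}{4} = -5 + \left(- \frac{47 r}{2} + \frac{d r}{4}\right) = -5 - \frac{47 r}{2} + \frac{d r}{4}$)
$- \frac{7871}{\frac{48522}{-46964} + \frac{23814}{g{\left(-173,W{\left(3 \left(-5\right) \right)} \right)}}} = - \frac{7871}{\frac{48522}{-46964} + \frac{23814}{-5 - \frac{47 \cdot 3 \left(-5\right)}{2} + \frac{1}{4} \left(-173\right) 3 \left(-5\right)}} = - \frac{7871}{48522 \left(- \frac{1}{46964}\right) + \frac{23814}{-5 - - \frac{705}{2} + \frac{1}{4} \left(-173\right) \left(-15\right)}} = - \frac{7871}{- \frac{24261}{23482} + \frac{23814}{-5 + \frac{705}{2} + \frac{2595}{4}}} = - \frac{7871}{- \frac{24261}{23482} + \frac{23814}{\frac{3985}{4}}} = - \frac{7871}{- \frac{24261}{23482} + 23814 \cdot \frac{4}{3985}} = - \frac{7871}{- \frac{24261}{23482} + \frac{95256}{3985}} = - \frac{7871}{\frac{2140121307}{93575770}} = \left(-7871\right) \frac{93575770}{2140121307} = - \frac{736534885670}{2140121307}$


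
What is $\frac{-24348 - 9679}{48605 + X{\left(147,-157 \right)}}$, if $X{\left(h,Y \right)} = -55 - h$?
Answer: $- \frac{34027}{48403} \approx -0.70299$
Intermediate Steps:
$\frac{-24348 - 9679}{48605 + X{\left(147,-157 \right)}} = \frac{-24348 - 9679}{48605 - 202} = - \frac{34027}{48605 - 202} = - \frac{34027}{48403}$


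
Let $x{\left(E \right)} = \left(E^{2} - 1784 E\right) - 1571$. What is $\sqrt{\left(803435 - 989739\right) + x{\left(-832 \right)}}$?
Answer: $\sqrt{1988637} \approx 1410.2$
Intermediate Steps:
$x{\left(E \right)} = -1571 + E^{2} - 1784 E$
$\sqrt{\left(803435 - 989739\right) + x{\left(-832 \right)}} = \sqrt{\left(803435 - 989739\right) - \left(-1482717 - 692224\right)} = \sqrt{-186304 + \left(-1571 + 692224 + 1484288\right)} = \sqrt{-186304 + 2174941} = \sqrt{1988637}$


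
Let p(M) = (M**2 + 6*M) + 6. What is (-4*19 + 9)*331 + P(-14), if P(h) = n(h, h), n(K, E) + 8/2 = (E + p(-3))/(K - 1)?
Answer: -332698/15 ≈ -22180.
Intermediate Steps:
p(M) = 6 + M**2 + 6*M
n(K, E) = -4 + (-3 + E)/(-1 + K) (n(K, E) = -4 + (E + (6 + (-3)**2 + 6*(-3)))/(K - 1) = -4 + (E + (6 + 9 - 18))/(-1 + K) = -4 + (E - 3)/(-1 + K) = -4 + (-3 + E)/(-1 + K))
P(h) = (1 - 3*h)/(-1 + h) (P(h) = (1 + h - 4*h)/(-1 + h) = (1 - 3*h)/(-1 + h))
(-4*19 + 9)*331 + P(-14) = (-4*19 + 9)*331 + (1 - 3*(-14))/(-1 - 14) = (-76 + 9)*331 + (1 + 42)/(-15) = -67*331 - 1/15*43 = -22177 - 43/15 = -332698/15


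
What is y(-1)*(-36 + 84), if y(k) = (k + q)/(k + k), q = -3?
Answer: 96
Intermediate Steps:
y(k) = (-3 + k)/(2*k) (y(k) = (k - 3)/(k + k) = (-3 + k)/((2*k)) = (-3 + k)*(1/(2*k)) = (-3 + k)/(2*k))
y(-1)*(-36 + 84) = ((½)*(-3 - 1)/(-1))*(-36 + 84) = ((½)*(-1)*(-4))*48 = 2*48 = 96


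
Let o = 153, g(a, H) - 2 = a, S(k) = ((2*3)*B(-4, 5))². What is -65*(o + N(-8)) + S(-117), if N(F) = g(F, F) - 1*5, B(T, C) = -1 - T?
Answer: -8906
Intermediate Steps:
S(k) = 324 (S(k) = ((2*3)*(-1 - 1*(-4)))² = (6*(-1 + 4))² = (6*3)² = 18² = 324)
g(a, H) = 2 + a
N(F) = -3 + F (N(F) = (2 + F) - 1*5 = (2 + F) - 5 = -3 + F)
-65*(o + N(-8)) + S(-117) = -65*(153 + (-3 - 8)) + 324 = -65*(153 - 11) + 324 = -65*142 + 324 = -9230 + 324 = -8906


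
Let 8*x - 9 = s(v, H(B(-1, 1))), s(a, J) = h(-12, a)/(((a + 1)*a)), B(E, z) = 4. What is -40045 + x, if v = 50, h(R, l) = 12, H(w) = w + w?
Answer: -136149173/3400 ≈ -40044.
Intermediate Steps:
H(w) = 2*w
s(a, J) = 12/(a*(1 + a)) (s(a, J) = 12/(((a + 1)*a)) = 12/(((1 + a)*a)) = 12/((a*(1 + a))) = 12*(1/(a*(1 + a))) = 12/(a*(1 + a)))
x = 3827/3400 (x = 9/8 + (12/(50*(1 + 50)))/8 = 9/8 + (12*(1/50)/51)/8 = 9/8 + (12*(1/50)*(1/51))/8 = 9/8 + (⅛)*(2/425) = 9/8 + 1/1700 = 3827/3400 ≈ 1.1256)
-40045 + x = -40045 + 3827/3400 = -136149173/3400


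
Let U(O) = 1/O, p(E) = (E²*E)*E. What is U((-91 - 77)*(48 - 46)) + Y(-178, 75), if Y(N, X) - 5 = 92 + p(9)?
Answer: 2237087/336 ≈ 6658.0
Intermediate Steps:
p(E) = E⁴ (p(E) = E³*E = E⁴)
Y(N, X) = 6658 (Y(N, X) = 5 + (92 + 9⁴) = 5 + (92 + 6561) = 5 + 6653 = 6658)
U((-91 - 77)*(48 - 46)) + Y(-178, 75) = 1/((-91 - 77)*(48 - 46)) + 6658 = 1/(-168*2) + 6658 = 1/(-336) + 6658 = -1/336 + 6658 = 2237087/336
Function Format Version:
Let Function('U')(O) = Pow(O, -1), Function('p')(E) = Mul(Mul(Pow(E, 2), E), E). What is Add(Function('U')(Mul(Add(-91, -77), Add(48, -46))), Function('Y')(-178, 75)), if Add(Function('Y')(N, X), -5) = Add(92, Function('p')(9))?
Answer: Rational(2237087, 336) ≈ 6658.0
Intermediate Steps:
Function('p')(E) = Pow(E, 4) (Function('p')(E) = Mul(Pow(E, 3), E) = Pow(E, 4))
Function('Y')(N, X) = 6658 (Function('Y')(N, X) = Add(5, Add(92, Pow(9, 4))) = Add(5, Add(92, 6561)) = Add(5, 6653) = 6658)
Add(Function('U')(Mul(Add(-91, -77), Add(48, -46))), Function('Y')(-178, 75)) = Add(Pow(Mul(Add(-91, -77), Add(48, -46)), -1), 6658) = Add(Pow(Mul(-168, 2), -1), 6658) = Add(Pow(-336, -1), 6658) = Add(Rational(-1, 336), 6658) = Rational(2237087, 336)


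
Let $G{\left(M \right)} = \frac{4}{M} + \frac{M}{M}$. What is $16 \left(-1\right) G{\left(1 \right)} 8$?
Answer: $-640$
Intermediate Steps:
$G{\left(M \right)} = 1 + \frac{4}{M}$ ($G{\left(M \right)} = \frac{4}{M} + 1 = 1 + \frac{4}{M}$)
$16 \left(-1\right) G{\left(1 \right)} 8 = 16 \left(-1\right) \frac{4 + 1}{1} \cdot 8 = - 16 \cdot 1 \cdot 5 \cdot 8 = \left(-16\right) 5 \cdot 8 = \left(-80\right) 8 = -640$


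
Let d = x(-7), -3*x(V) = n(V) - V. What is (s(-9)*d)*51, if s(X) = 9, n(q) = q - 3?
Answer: 459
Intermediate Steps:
n(q) = -3 + q
x(V) = 1 (x(V) = -((-3 + V) - V)/3 = -⅓*(-3) = 1)
d = 1
(s(-9)*d)*51 = (9*1)*51 = 9*51 = 459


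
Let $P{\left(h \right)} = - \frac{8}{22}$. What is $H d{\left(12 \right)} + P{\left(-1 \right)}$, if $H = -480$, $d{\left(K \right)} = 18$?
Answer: $- \frac{95044}{11} \approx -8640.4$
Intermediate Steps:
$P{\left(h \right)} = - \frac{4}{11}$ ($P{\left(h \right)} = \left(-8\right) \frac{1}{22} = - \frac{4}{11}$)
$H d{\left(12 \right)} + P{\left(-1 \right)} = \left(-480\right) 18 - \frac{4}{11} = -8640 - \frac{4}{11} = - \frac{95044}{11}$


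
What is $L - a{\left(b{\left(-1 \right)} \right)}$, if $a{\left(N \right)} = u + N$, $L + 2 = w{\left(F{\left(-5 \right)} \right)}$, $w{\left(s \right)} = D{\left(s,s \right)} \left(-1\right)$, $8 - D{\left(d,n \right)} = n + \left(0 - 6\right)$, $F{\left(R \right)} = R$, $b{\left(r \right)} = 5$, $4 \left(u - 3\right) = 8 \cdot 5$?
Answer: $-39$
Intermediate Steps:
$u = 13$ ($u = 3 + \frac{8 \cdot 5}{4} = 3 + \frac{1}{4} \cdot 40 = 3 + 10 = 13$)
$D{\left(d,n \right)} = 14 - n$ ($D{\left(d,n \right)} = 8 - \left(n + \left(0 - 6\right)\right) = 8 - \left(n - 6\right) = 8 - \left(-6 + n\right) = 14 - n$)
$w{\left(s \right)} = -14 + s$ ($w{\left(s \right)} = \left(14 - s\right) \left(-1\right) = -14 + s$)
$L = -21$ ($L = -2 - 19 = -21$)
$a{\left(N \right)} = 13 + N$
$L - a{\left(b{\left(-1 \right)} \right)} = -21 - \left(13 + 5\right) = -21 - 18 = -39$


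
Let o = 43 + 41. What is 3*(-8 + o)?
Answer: 228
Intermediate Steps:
o = 84
3*(-8 + o) = 3*(-8 + 84) = 3*76 = 228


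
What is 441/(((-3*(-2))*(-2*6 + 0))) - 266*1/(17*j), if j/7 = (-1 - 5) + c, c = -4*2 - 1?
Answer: -12191/2040 ≈ -5.9760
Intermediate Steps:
c = -9 (c = -8 - 1 = -9)
j = -105 (j = 7*((-1 - 5) - 9) = 7*(-6 - 9) = 7*(-15) = -105)
441/(((-3*(-2))*(-2*6 + 0))) - 266*1/(17*j) = 441/(((-3*(-2))*(-2*6 + 0))) - 266/(17*(-105)) = 441/((6*(-12 + 0))) - 266/(-1785) = 441/((6*(-12))) - 266*(-1/1785) = 441/(-72) + 38/255 = 441*(-1/72) + 38/255 = -49/8 + 38/255 = -12191/2040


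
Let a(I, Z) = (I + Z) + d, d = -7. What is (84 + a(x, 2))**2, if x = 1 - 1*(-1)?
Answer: 6561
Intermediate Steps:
x = 2 (x = 1 + 1 = 2)
a(I, Z) = -7 + I + Z (a(I, Z) = (I + Z) - 7 = -7 + I + Z)
(84 + a(x, 2))**2 = (84 + (-7 + 2 + 2))**2 = (84 - 3)**2 = 81**2 = 6561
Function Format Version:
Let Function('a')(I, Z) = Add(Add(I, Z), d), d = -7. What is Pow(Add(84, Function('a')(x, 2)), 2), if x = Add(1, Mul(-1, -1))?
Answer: 6561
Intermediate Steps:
x = 2 (x = Add(1, 1) = 2)
Function('a')(I, Z) = Add(-7, I, Z) (Function('a')(I, Z) = Add(Add(I, Z), -7) = Add(-7, I, Z))
Pow(Add(84, Function('a')(x, 2)), 2) = Pow(Add(84, Add(-7, 2, 2)), 2) = Pow(Add(84, -3), 2) = Pow(81, 2) = 6561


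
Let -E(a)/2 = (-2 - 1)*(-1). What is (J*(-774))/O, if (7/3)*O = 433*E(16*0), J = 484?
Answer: 145684/433 ≈ 336.45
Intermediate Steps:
E(a) = -6 (E(a) = -2*(-2 - 1)*(-1) = -(-6)*(-1) = -2*3 = -6)
O = -7794/7 (O = 3*(433*(-6))/7 = (3/7)*(-2598) = -7794/7 ≈ -1113.4)
(J*(-774))/O = (484*(-774))/(-7794/7) = -374616*(-7/7794) = 145684/433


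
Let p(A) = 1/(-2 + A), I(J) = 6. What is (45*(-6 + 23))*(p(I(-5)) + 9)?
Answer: 28305/4 ≈ 7076.3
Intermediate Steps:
(45*(-6 + 23))*(p(I(-5)) + 9) = (45*(-6 + 23))*(1/(-2 + 6) + 9) = (45*17)*(1/4 + 9) = 765*(¼ + 9) = 765*(37/4) = 28305/4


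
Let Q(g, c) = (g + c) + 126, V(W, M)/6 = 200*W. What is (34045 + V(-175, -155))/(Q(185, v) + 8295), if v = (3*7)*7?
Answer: -175955/8753 ≈ -20.102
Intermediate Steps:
V(W, M) = 1200*W (V(W, M) = 6*(200*W) = 1200*W)
v = 147 (v = 21*7 = 147)
Q(g, c) = 126 + c + g (Q(g, c) = (c + g) + 126 = 126 + c + g)
(34045 + V(-175, -155))/(Q(185, v) + 8295) = (34045 + 1200*(-175))/((126 + 147 + 185) + 8295) = (34045 - 210000)/(458 + 8295) = -175955/8753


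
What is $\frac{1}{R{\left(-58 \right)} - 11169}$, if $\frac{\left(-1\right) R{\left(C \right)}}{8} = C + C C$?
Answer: $- \frac{1}{37617} \approx -2.6584 \cdot 10^{-5}$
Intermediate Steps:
$R{\left(C \right)} = - 8 C - 8 C^{2}$ ($R{\left(C \right)} = - 8 \left(C + C C\right) = - 8 \left(C + C^{2}\right) = - 8 C - 8 C^{2}$)
$\frac{1}{R{\left(-58 \right)} - 11169} = \frac{1}{\left(-8\right) \left(-58\right) \left(1 - 58\right) - 11169} = \frac{1}{\left(-8\right) \left(-58\right) \left(-57\right) - 11169} = \frac{1}{-26448 - 11169} = \frac{1}{-37617} = - \frac{1}{37617}$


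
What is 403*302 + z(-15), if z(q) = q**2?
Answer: 121931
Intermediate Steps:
403*302 + z(-15) = 403*302 + (-15)**2 = 121706 + 225 = 121931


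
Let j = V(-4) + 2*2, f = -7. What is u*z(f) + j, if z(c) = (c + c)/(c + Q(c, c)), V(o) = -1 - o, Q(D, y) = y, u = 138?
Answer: 145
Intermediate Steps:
z(c) = 1 (z(c) = (c + c)/(c + c) = (2*c)/((2*c)) = (2*c)*(1/(2*c)) = 1)
j = 7 (j = (-1 - 1*(-4)) + 2*2 = (-1 + 4) + 4 = 3 + 4 = 7)
u*z(f) + j = 138*1 + 7 = 138 + 7 = 145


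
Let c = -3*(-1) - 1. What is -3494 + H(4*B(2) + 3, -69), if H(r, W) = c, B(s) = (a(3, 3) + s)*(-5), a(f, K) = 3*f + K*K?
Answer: -3492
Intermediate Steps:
a(f, K) = K**2 + 3*f (a(f, K) = 3*f + K**2 = K**2 + 3*f)
B(s) = -90 - 5*s (B(s) = ((3**2 + 3*3) + s)*(-5) = ((9 + 9) + s)*(-5) = (18 + s)*(-5) = -90 - 5*s)
c = 2 (c = 3 - 1 = 2)
H(r, W) = 2
-3494 + H(4*B(2) + 3, -69) = -3494 + 2 = -3492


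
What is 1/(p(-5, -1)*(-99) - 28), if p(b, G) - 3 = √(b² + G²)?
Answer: 25/11477 - 99*√26/149201 ≈ -0.0012051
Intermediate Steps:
p(b, G) = 3 + √(G² + b²) (p(b, G) = 3 + √(b² + G²) = 3 + √(G² + b²))
1/(p(-5, -1)*(-99) - 28) = 1/((3 + √((-1)² + (-5)²))*(-99) - 28) = 1/((3 + √(1 + 25))*(-99) - 28) = 1/((3 + √26)*(-99) - 28) = 1/((-297 - 99*√26) - 28) = 1/(-325 - 99*√26)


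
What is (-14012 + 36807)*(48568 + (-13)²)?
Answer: 1110959915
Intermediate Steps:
(-14012 + 36807)*(48568 + (-13)²) = 22795*(48568 + 169) = 22795*48737 = 1110959915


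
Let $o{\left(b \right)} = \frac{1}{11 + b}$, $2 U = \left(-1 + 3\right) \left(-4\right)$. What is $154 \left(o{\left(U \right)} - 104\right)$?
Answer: $-15994$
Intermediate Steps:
$U = -4$ ($U = \frac{\left(-1 + 3\right) \left(-4\right)}{2} = \frac{2 \left(-4\right)}{2} = \frac{1}{2} \left(-8\right) = -4$)
$154 \left(o{\left(U \right)} - 104\right) = 154 \left(\frac{1}{11 - 4} - 104\right) = 154 \left(\frac{1}{7} - 104\right) = 154 \left(- \frac{727}{7}\right) = -15994$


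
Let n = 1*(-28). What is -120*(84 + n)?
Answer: -6720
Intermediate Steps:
n = -28
-120*(84 + n) = -120*(84 - 28) = -120*56 = -6720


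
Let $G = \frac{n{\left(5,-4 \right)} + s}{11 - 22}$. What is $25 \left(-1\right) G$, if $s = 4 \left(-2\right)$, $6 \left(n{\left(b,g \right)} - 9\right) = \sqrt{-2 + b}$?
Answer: $\frac{25}{11} + \frac{25 \sqrt{3}}{66} \approx 2.9288$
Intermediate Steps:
$n{\left(b,g \right)} = 9 + \frac{\sqrt{-2 + b}}{6}$
$s = -8$
$G = - \frac{1}{11} - \frac{\sqrt{3}}{66}$ ($G = \frac{\left(9 + \frac{\sqrt{-2 + 5}}{6}\right) - 8}{11 - 22} = \frac{\left(9 + \frac{\sqrt{3}}{6}\right) - 8}{-11} = \left(1 + \frac{\sqrt{3}}{6}\right) \left(- \frac{1}{11}\right) = - \frac{1}{11} - \frac{\sqrt{3}}{66} \approx -0.11715$)
$25 \left(-1\right) G = 25 \left(-1\right) \left(- \frac{1}{11} - \frac{\sqrt{3}}{66}\right) = - 25 \left(- \frac{1}{11} - \frac{\sqrt{3}}{66}\right) = \frac{25}{11} + \frac{25 \sqrt{3}}{66}$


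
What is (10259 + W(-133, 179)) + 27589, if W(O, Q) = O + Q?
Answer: 37894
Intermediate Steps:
(10259 + W(-133, 179)) + 27589 = (10259 + (-133 + 179)) + 27589 = (10259 + 46) + 27589 = 10305 + 27589 = 37894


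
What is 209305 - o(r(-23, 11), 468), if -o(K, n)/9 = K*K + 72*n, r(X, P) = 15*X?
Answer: 1583794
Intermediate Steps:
o(K, n) = -648*n - 9*K² (o(K, n) = -9*(K*K + 72*n) = -9*(K² + 72*n) = -648*n - 9*K²)
209305 - o(r(-23, 11), 468) = 209305 - (-648*468 - 9*(15*(-23))²) = 209305 - (-303264 - 9*(-345)²) = 209305 - (-303264 - 9*119025) = 209305 - (-303264 - 1071225) = 209305 - 1*(-1374489) = 209305 + 1374489 = 1583794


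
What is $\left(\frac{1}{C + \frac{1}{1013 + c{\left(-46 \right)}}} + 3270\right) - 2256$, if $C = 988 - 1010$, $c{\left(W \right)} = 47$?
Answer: $\frac{23644406}{23319} \approx 1014.0$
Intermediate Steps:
$C = -22$
$\left(\frac{1}{C + \frac{1}{1013 + c{\left(-46 \right)}}} + 3270\right) - 2256 = \left(\frac{1}{-22 + \frac{1}{1013 + 47}} + 3270\right) - 2256 = \left(\frac{1}{-22 + \frac{1}{1060}} + 3270\right) - 2256 = \left(\frac{1}{- \frac{23319}{1060}} + 3270\right) - 2256 = \left(- \frac{1060}{23319} + 3270\right) - 2256 = \frac{76252070}{23319} - 2256 = \frac{23644406}{23319}$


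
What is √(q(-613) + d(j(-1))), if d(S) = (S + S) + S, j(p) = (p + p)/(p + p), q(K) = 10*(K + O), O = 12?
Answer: I*√6007 ≈ 77.505*I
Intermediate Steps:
q(K) = 120 + 10*K (q(K) = 10*(K + 12) = 10*(12 + K) = 120 + 10*K)
j(p) = 1 (j(p) = (2*p)/((2*p)) = (2*p)*(1/(2*p)) = 1)
d(S) = 3*S (d(S) = 2*S + S = 3*S)
√(q(-613) + d(j(-1))) = √((120 + 10*(-613)) + 3*1) = √((120 - 6130) + 3) = √(-6010 + 3) = √(-6007) = I*√6007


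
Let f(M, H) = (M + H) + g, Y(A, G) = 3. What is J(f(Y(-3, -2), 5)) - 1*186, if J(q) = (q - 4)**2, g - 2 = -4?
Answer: -182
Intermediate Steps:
g = -2 (g = 2 - 4 = -2)
f(M, H) = -2 + H + M (f(M, H) = (M + H) - 2 = (H + M) - 2 = -2 + H + M)
J(q) = (-4 + q)**2
J(f(Y(-3, -2), 5)) - 1*186 = (-4 + (-2 + 5 + 3))**2 - 1*186 = (-4 + 6)**2 - 186 = 2**2 - 186 = 4 - 186 = -182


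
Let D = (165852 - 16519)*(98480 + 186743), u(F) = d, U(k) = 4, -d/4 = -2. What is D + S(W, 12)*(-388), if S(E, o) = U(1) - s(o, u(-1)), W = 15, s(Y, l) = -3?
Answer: 42593203543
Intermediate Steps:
d = 8 (d = -4*(-2) = 8)
u(F) = 8
S(E, o) = 7 (S(E, o) = 4 - 1*(-3) = 4 + 3 = 7)
D = 42593206259 (D = 149333*285223 = 42593206259)
D + S(W, 12)*(-388) = 42593206259 + 7*(-388) = 42593206259 - 2716 = 42593203543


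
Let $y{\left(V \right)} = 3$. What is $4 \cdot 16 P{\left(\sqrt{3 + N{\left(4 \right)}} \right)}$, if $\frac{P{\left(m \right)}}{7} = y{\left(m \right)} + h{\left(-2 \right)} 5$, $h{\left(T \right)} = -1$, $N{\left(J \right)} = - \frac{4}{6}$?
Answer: $-896$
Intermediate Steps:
$N{\left(J \right)} = - \frac{2}{3}$ ($N{\left(J \right)} = \left(-4\right) \frac{1}{6} = - \frac{2}{3}$)
$P{\left(m \right)} = -14$ ($P{\left(m \right)} = 7 \left(3 - 5\right) = 7 \left(-2\right) = -14$)
$4 \cdot 16 P{\left(\sqrt{3 + N{\left(4 \right)}} \right)} = 4 \cdot 16 \left(-14\right) = 64 \left(-14\right) = -896$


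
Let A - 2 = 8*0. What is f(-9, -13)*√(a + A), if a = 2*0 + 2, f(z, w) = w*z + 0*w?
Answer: 234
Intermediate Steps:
f(z, w) = w*z (f(z, w) = w*z + 0 = w*z)
a = 2 (a = 0 + 2 = 2)
A = 2 (A = 2 + 8*0 = 2 + 0 = 2)
f(-9, -13)*√(a + A) = (-13*(-9))*√(2 + 2) = 117*√4 = 117*2 = 234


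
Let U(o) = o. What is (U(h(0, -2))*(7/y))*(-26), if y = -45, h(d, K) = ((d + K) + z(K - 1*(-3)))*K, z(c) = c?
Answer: 364/45 ≈ 8.0889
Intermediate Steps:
h(d, K) = K*(3 + d + 2*K) (h(d, K) = ((d + K) + (K - 1*(-3)))*K = ((K + d) + (K + 3))*K = ((K + d) + (3 + K))*K = (3 + d + 2*K)*K = K*(3 + d + 2*K))
(U(h(0, -2))*(7/y))*(-26) = ((-2*(3 + 0 + 2*(-2)))*(7/(-45)))*(-26) = ((-2*(3 + 0 - 4))*(7*(-1/45)))*(-26) = (-2*(-1)*(-7/45))*(-26) = (2*(-7/45))*(-26) = -14/45*(-26) = 364/45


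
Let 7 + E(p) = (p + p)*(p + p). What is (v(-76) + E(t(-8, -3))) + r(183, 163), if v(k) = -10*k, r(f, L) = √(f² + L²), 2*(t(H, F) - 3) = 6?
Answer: 897 + √60058 ≈ 1142.1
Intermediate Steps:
t(H, F) = 6 (t(H, F) = 3 + (½)*6 = 3 + 3 = 6)
r(f, L) = √(L² + f²)
E(p) = -7 + 4*p² (E(p) = -7 + (p + p)*(p + p) = -7 + (2*p)*(2*p) = -7 + 4*p²)
(v(-76) + E(t(-8, -3))) + r(183, 163) = (-10*(-76) + (-7 + 4*6²)) + √(163² + 183²) = (760 + (-7 + 4*36)) + √(26569 + 33489) = (760 + (-7 + 144)) + √60058 = (760 + 137) + √60058 = 897 + √60058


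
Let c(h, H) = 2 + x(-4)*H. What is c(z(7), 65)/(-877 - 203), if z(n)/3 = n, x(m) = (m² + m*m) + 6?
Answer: -103/45 ≈ -2.2889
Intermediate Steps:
x(m) = 6 + 2*m² (x(m) = (m² + m²) + 6 = 2*m² + 6 = 6 + 2*m²)
z(n) = 3*n
c(h, H) = 2 + 38*H (c(h, H) = 2 + (6 + 2*(-4)²)*H = 2 + (6 + 2*16)*H = 2 + (6 + 32)*H = 2 + 38*H)
c(z(7), 65)/(-877 - 203) = (2 + 38*65)/(-877 - 203) = (2 + 2470)/(-1080) = -1/1080*2472 = -103/45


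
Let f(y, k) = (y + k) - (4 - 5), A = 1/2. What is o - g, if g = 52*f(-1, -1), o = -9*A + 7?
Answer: 109/2 ≈ 54.500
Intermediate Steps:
A = ½ ≈ 0.50000
f(y, k) = 1 + k + y (f(y, k) = (k + y) - 1*(-1) = (k + y) + 1 = 1 + k + y)
o = 5/2 (o = -9*½ + 7 = -9/2 + 7 = 5/2 ≈ 2.5000)
g = -52 (g = 52*(1 - 1 - 1) = 52*(-1) = -52)
o - g = 5/2 - 1*(-52) = 5/2 + 52 = 109/2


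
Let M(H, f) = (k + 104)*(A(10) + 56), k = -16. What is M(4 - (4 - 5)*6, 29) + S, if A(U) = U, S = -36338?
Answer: -30530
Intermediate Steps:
M(H, f) = 5808 (M(H, f) = (-16 + 104)*(10 + 56) = 88*66 = 5808)
M(4 - (4 - 5)*6, 29) + S = 5808 - 36338 = -30530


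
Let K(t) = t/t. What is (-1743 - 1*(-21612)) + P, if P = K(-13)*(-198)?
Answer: 19671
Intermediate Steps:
K(t) = 1
P = -198 (P = 1*(-198) = -198)
(-1743 - 1*(-21612)) + P = (-1743 - 1*(-21612)) - 198 = (-1743 + 21612) - 198 = 19869 - 198 = 19671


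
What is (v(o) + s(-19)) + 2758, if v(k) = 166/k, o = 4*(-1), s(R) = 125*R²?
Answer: 95683/2 ≈ 47842.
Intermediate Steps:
o = -4
(v(o) + s(-19)) + 2758 = (166/(-4) + 125*(-19)²) + 2758 = (166*(-¼) + 125*361) + 2758 = (-83/2 + 45125) + 2758 = 90167/2 + 2758 = 95683/2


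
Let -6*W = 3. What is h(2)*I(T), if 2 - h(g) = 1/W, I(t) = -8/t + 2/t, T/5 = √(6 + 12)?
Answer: -4*√2/5 ≈ -1.1314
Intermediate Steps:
W = -½ (W = -⅙*3 = -½ ≈ -0.50000)
T = 15*√2 (T = 5*√(6 + 12) = 5*√18 = 5*(3*√2) = 15*√2 ≈ 21.213)
I(t) = -6/t
h(g) = 4 (h(g) = 2 - 1/(-½) = 2 - 1*(-2) = 2 + 2 = 4)
h(2)*I(T) = 4*(-6*√2/30) = 4*(-√2/5) = -4*√2/5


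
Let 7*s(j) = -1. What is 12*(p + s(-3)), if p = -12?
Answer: -1020/7 ≈ -145.71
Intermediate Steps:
s(j) = -1/7 (s(j) = (1/7)*(-1) = -1/7)
12*(p + s(-3)) = 12*(-12 - 1/7) = 12*(-85/7) = -1020/7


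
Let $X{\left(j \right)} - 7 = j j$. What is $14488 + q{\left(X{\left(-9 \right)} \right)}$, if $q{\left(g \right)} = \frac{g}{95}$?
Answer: $\frac{1376448}{95} \approx 14489.0$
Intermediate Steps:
$X{\left(j \right)} = 7 + j^{2}$ ($X{\left(j \right)} = 7 + j j = 7 + j^{2}$)
$q{\left(g \right)} = \frac{g}{95}$ ($q{\left(g \right)} = g \frac{1}{95} = \frac{g}{95}$)
$14488 + q{\left(X{\left(-9 \right)} \right)} = 14488 + \frac{7 + \left(-9\right)^{2}}{95} = 14488 + \frac{7 + 81}{95} = 14488 + \frac{1}{95} \cdot 88 = 14488 + \frac{88}{95} = \frac{1376448}{95}$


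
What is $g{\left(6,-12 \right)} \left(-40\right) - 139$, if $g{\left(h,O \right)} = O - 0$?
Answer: $341$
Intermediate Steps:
$g{\left(h,O \right)} = O$ ($g{\left(h,O \right)} = O + 0 = O$)
$g{\left(6,-12 \right)} \left(-40\right) - 139 = \left(-12\right) \left(-40\right) - 139 = 480 - 139 = 341$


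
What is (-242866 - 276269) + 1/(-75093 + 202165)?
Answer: -65967522719/127072 ≈ -5.1914e+5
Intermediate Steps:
(-242866 - 276269) + 1/(-75093 + 202165) = -519135 + 1/127072 = -65967522719/127072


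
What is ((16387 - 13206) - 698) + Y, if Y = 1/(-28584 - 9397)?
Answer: 94306822/37981 ≈ 2483.0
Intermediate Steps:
Y = -1/37981 (Y = 1/(-37981) = -1/37981 ≈ -2.6329e-5)
((16387 - 13206) - 698) + Y = ((16387 - 13206) - 698) - 1/37981 = (3181 - 698) - 1/37981 = 2483 - 1/37981 = 94306822/37981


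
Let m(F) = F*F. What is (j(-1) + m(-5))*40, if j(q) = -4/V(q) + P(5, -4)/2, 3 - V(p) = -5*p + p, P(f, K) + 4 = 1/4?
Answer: 1085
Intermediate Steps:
m(F) = F**2
P(f, K) = -15/4 (P(f, K) = -4 + 1/4 = -15/4)
V(p) = 3 + 4*p (V(p) = 3 - (-5*p + p) = 3 - (-4)*p = 3 + 4*p)
j(q) = -15/8 - 4/(3 + 4*q) (j(q) = -4/(3 + 4*q) - 15/4/2 = -4/(3 + 4*q) - 15/4*1/2 = -4/(3 + 4*q) - 15/8 = -15/8 - 4/(3 + 4*q))
(j(-1) + m(-5))*40 = ((-77 - 60*(-1))/(8*(3 + 4*(-1))) + (-5)**2)*40 = ((-77 + 60)/(8*(3 - 4)) + 25)*40 = ((1/8)*(-17)/(-1) + 25)*40 = ((1/8)*(-1)*(-17) + 25)*40 = (17/8 + 25)*40 = (217/8)*40 = 1085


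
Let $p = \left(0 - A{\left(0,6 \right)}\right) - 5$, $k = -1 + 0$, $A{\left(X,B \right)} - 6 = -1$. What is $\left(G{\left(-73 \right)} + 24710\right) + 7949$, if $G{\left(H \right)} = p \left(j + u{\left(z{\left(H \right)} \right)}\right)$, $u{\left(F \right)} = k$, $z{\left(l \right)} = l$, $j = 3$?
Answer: $32639$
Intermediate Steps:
$A{\left(X,B \right)} = 5$ ($A{\left(X,B \right)} = 6 - 1 = 5$)
$k = -1$
$u{\left(F \right)} = -1$
$p = -10$ ($p = \left(0 - 5\right) - 5 = -5 - 5 = -10$)
$G{\left(H \right)} = -20$ ($G{\left(H \right)} = - 10 \left(3 - 1\right) = \left(-10\right) 2 = -20$)
$\left(G{\left(-73 \right)} + 24710\right) + 7949 = \left(-20 + 24710\right) + 7949 = 24690 + 7949 = 32639$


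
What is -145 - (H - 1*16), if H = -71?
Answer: -58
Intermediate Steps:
-145 - (H - 1*16) = -145 - (-71 - 1*16) = -145 - (-71 - 16) = -145 - 1*(-87) = -145 + 87 = -58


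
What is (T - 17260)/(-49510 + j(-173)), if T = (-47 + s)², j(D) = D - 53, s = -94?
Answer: -2621/49736 ≈ -0.052698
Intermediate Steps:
j(D) = -53 + D
T = 19881 (T = (-47 - 94)² = (-141)² = 19881)
(T - 17260)/(-49510 + j(-173)) = (19881 - 17260)/(-49510 + (-53 - 173)) = 2621/(-49510 - 226) = 2621/(-49736) = 2621*(-1/49736) = -2621/49736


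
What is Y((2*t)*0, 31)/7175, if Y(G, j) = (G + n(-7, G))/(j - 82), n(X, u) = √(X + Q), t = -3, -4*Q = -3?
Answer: -I/146370 ≈ -6.832e-6*I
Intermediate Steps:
Q = ¾ (Q = -¼*(-3) = ¾ ≈ 0.75000)
n(X, u) = √(¾ + X) (n(X, u) = √(X + ¾) = √(¾ + X))
Y(G, j) = (G + 5*I/2)/(-82 + j) (Y(G, j) = (G + √(3 + 4*(-7))/2)/(j - 82) = (G + √(3 - 28)/2)/(-82 + j) = (G + √(-25)/2)/(-82 + j) = (G + (5*I)/2)/(-82 + j) = (G + 5*I/2)/(-82 + j))
Y((2*t)*0, 31)/7175 = (((2*(-3))*0 + 5*I/2)/(-82 + 31))/7175 = ((-6*0 + 5*I/2)/(-51))*(1/7175) = -(0 + 5*I/2)/51*(1/7175) = -5*I/102*(1/7175) = -I/146370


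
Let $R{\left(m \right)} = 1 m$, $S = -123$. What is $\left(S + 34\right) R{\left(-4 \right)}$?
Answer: $356$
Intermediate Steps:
$R{\left(m \right)} = m$
$\left(S + 34\right) R{\left(-4 \right)} = \left(-123 + 34\right) \left(-4\right) = \left(-89\right) \left(-4\right) = 356$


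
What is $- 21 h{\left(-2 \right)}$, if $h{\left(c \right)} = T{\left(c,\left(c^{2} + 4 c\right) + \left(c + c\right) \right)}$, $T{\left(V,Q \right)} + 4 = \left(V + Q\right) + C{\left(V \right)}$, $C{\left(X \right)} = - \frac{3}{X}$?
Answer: $\frac{525}{2} \approx 262.5$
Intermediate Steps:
$T{\left(V,Q \right)} = -4 + Q + V - \frac{3}{V}$ ($T{\left(V,Q \right)} = -4 - \left(- Q - V + \frac{3}{V}\right) = -4 + \left(Q + V - \frac{3}{V}\right) = -4 + Q + V - \frac{3}{V}$)
$h{\left(c \right)} = -4 + c^{2} - \frac{3}{c} + 7 c$ ($h{\left(c \right)} = -4 + \left(\left(c^{2} + 4 c\right) + \left(c + c\right)\right) + c - \frac{3}{c} = -4 + \left(\left(c^{2} + 4 c\right) + 2 c\right) + c - \frac{3}{c} = -4 + \left(c^{2} + 6 c\right) + c - \frac{3}{c} = -4 + c^{2} - \frac{3}{c} + 7 c$)
$- 21 h{\left(-2 \right)} = - 21 \left(-4 + \left(-2\right)^{2} - \frac{3}{-2} + 7 \left(-2\right)\right) = - 21 \left(-4 + 4 - - \frac{3}{2} - 14\right) = - 21 \left(-4 + 4 + \frac{3}{2} - 14\right) = \left(-21\right) \left(- \frac{25}{2}\right) = \frac{525}{2}$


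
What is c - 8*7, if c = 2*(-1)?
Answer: -58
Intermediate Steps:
c = -2
c - 8*7 = -2 - 8*7 = -2 - 56 = -58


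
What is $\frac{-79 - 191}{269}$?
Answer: $- \frac{270}{269} \approx -1.0037$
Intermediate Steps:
$\frac{-79 - 191}{269} = \left(-270\right) \frac{1}{269} = - \frac{270}{269}$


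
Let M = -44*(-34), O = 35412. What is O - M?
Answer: 33916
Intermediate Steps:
M = 1496 (M = -11*4*(-34) = -44*(-34) = 1496)
O - M = 35412 - 1*1496 = 35412 - 1496 = 33916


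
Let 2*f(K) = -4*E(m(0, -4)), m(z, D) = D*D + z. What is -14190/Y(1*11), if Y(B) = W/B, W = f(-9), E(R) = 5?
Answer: 15609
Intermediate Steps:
m(z, D) = z + D**2 (m(z, D) = D**2 + z = z + D**2)
f(K) = -10 (f(K) = (-4*5)/2 = (1/2)*(-20) = -10)
W = -10
Y(B) = -10/B
-14190/Y(1*11) = -14190/((-10/(1*11))) = -14190/((-10/11)) = -14190/((-10*1/11)) = -14190/(-10/11) = -14190*(-11/10) = 15609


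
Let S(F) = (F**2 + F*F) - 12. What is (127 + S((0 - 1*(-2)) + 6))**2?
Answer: 59049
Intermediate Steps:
S(F) = -12 + 2*F**2 (S(F) = (F**2 + F**2) - 12 = 2*F**2 - 12 = -12 + 2*F**2)
(127 + S((0 - 1*(-2)) + 6))**2 = (127 + (-12 + 2*((0 - 1*(-2)) + 6)**2))**2 = (127 + (-12 + 2*((0 + 2) + 6)**2))**2 = (127 + (-12 + 2*(2 + 6)**2))**2 = (127 + (-12 + 2*8**2))**2 = (127 + (-12 + 2*64))**2 = (127 + (-12 + 128))**2 = (127 + 116)**2 = 243**2 = 59049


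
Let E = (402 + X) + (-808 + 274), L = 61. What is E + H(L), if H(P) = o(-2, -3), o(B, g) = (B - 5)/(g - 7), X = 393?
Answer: 2617/10 ≈ 261.70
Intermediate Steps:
o(B, g) = (-5 + B)/(-7 + g)
H(P) = 7/10 (H(P) = (-5 - 2)/(-7 - 3) = -7/(-10) = -⅒*(-7) = 7/10)
E = 261 (E = (402 + 393) + (-808 + 274) = 795 - 534 = 261)
E + H(L) = 261 + 7/10 = 2617/10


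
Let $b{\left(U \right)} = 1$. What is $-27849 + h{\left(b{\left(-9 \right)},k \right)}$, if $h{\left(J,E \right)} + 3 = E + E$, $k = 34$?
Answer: $-27784$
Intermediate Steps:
$h{\left(J,E \right)} = -3 + 2 E$ ($h{\left(J,E \right)} = -3 + \left(E + E\right) = -3 + 2 E$)
$-27849 + h{\left(b{\left(-9 \right)},k \right)} = -27849 + \left(-3 + 2 \cdot 34\right) = -27849 + \left(-3 + 68\right) = -27849 + 65 = -27784$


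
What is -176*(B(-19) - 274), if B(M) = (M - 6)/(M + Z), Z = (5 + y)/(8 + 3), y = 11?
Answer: 9258832/193 ≈ 47973.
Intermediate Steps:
Z = 16/11 (Z = (5 + 11)/(8 + 3) = 16/11 ≈ 1.4545)
B(M) = (-6 + M)/(16/11 + M) (B(M) = (M - 6)/(M + 16/11) = (-6 + M)/(16/11 + M))
-176*(B(-19) - 274) = -176*(11*(-6 - 19)/(16 + 11*(-19)) - 274) = -176*(11*(-25)/(16 - 209) - 274) = -176*(11*(-25)/(-193) - 274) = -176*(11*(-1/193)*(-25) - 274) = -176*(275/193 - 274) = -176*(-52607/193) = 9258832/193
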